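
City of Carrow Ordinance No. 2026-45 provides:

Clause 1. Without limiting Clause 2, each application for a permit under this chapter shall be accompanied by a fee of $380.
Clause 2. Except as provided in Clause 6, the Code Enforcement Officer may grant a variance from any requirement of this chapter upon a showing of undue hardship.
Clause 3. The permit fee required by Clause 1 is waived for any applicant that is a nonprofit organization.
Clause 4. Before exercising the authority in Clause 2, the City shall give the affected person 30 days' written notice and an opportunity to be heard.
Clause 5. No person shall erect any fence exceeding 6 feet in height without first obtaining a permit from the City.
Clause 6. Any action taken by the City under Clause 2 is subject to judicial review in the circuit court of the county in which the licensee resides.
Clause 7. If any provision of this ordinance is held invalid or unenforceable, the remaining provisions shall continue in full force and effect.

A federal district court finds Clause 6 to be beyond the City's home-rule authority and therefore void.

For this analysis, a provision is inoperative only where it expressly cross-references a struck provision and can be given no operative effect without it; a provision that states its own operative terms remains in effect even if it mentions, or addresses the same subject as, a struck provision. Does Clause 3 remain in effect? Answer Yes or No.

Clause 6 is struck. Although Clause 2 refers to Clause 6, its operative terms do not depend on Clause 6, so it remains in effect. No other provision's operative terms depend on Clause 6. Clause 7 is a severability clause and preserves every provision that can still be given independent effect. The provisions still in force are Clause 1, Clause 2, Clause 3, Clause 4, Clause 5, and Clause 7. Clause 3 is among the surviving provisions, so the answer is yes.

Yes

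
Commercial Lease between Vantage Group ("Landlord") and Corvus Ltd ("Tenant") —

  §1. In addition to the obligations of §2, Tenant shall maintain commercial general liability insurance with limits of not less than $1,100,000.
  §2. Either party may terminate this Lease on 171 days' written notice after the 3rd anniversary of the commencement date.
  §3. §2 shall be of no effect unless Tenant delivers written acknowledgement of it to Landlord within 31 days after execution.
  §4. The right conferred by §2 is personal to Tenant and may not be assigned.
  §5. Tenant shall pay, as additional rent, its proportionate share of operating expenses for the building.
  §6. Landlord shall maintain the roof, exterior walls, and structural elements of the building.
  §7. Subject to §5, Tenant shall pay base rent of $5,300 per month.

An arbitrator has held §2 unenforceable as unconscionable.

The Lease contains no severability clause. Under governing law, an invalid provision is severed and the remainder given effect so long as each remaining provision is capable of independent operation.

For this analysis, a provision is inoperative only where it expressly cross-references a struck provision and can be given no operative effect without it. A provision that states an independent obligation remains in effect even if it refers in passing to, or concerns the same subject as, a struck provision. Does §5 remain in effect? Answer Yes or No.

Yes

§2 is struck. §3 has no operative effect of its own apart from §2 and is therefore inoperative. §4 has no operative effect of its own apart from §2 and is therefore inoperative. §1 mentions §2 but its own obligation stands independently of §2, so §1 is not affected. Under the stated default rule, only provisions that cannot operate independently fall away; the rest are enforced. The provisions still in force are §1, §5, §6, and §7. §5 is among the surviving provisions, so the answer is yes.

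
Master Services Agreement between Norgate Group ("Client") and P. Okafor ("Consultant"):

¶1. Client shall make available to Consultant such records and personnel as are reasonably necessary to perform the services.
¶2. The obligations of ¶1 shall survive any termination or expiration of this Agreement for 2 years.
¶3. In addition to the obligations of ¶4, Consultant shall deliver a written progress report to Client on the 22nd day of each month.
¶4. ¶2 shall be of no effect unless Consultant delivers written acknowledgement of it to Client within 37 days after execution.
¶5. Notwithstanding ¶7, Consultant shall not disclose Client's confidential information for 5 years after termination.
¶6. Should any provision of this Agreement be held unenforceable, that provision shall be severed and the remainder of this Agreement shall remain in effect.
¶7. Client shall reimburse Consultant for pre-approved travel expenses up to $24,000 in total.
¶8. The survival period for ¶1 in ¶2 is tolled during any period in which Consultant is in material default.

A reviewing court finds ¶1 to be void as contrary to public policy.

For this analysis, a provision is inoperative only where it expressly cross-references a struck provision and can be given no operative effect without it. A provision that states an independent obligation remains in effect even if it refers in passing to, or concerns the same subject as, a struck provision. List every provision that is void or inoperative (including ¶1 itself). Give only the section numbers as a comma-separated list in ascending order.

¶1 is struck. ¶2 merely fixes the survival period for ¶1; with ¶1 gone it has nothing to operate on and falls away. ¶4 operates only by reference to ¶2, so it falls with ¶2. The whole of ¶8 is the tolling of the survival period for ¶1, defined by reference to ¶2, so ¶8 cannot stand once ¶2 is removed. Although ¶3 refers to ¶4, its operative terms do not depend on ¶4, so it remains in effect. ¶6 is a severability clause and preserves every provision that can still be given independent effect. ¶3, ¶5, ¶6, and ¶7 remain in effect.

1, 2, 4, 8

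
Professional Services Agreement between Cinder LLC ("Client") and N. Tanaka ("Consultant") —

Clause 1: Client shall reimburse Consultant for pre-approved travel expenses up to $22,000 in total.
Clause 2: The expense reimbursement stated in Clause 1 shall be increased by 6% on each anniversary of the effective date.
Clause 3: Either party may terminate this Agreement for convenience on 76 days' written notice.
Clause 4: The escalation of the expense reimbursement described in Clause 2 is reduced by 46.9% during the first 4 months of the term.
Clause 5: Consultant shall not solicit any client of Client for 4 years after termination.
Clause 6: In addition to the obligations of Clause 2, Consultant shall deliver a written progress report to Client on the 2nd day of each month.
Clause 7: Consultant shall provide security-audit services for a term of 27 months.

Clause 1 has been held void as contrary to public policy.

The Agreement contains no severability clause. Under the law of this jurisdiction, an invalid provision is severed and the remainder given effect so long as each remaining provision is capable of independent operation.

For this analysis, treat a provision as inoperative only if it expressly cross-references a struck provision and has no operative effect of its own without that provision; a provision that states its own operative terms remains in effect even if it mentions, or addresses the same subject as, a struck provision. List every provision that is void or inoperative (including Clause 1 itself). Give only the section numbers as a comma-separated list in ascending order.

1, 2, 4

Clause 1 is struck. The whole of Clause 2 is the escalation of the expense reimbursement, defined by reference to Clause 1, so Clause 2 cannot stand once Clause 1 is removed. Clause 4 operates only by reference to Clause 2, so it falls with Clause 2. Although Clause 6 refers to Clause 2, its operative terms do not depend on Clause 2, so it remains in effect. Under the stated default rule, only provisions that cannot operate independently fall away; the rest are enforced. Clause 3, Clause 5, Clause 6, and Clause 7 remain in effect.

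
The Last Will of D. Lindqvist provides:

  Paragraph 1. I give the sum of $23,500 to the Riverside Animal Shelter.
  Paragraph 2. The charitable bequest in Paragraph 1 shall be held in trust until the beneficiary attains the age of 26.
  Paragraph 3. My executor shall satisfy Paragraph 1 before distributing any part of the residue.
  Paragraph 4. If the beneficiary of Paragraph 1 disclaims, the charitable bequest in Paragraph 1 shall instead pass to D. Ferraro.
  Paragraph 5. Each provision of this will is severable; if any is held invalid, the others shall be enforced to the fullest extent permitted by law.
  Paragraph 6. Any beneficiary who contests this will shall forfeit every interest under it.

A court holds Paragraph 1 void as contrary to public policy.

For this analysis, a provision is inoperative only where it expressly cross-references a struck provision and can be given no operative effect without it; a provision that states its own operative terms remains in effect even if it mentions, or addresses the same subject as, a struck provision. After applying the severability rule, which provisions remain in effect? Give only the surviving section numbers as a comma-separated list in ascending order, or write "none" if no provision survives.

5, 6

Paragraph 1 is struck. Paragraph 2 has no operative effect of its own apart from Paragraph 1 and is therefore inoperative. Paragraph 3 merely fixes the priority direction for Paragraph 1; with Paragraph 1 gone it has nothing to operate on and falls away. Paragraph 4 operates only by reference to Paragraph 1, so it falls with Paragraph 1. Paragraph 5 is a severability clause and preserves every provision that can still be given independent effect. That leaves Paragraph 5 and Paragraph 6 in effect.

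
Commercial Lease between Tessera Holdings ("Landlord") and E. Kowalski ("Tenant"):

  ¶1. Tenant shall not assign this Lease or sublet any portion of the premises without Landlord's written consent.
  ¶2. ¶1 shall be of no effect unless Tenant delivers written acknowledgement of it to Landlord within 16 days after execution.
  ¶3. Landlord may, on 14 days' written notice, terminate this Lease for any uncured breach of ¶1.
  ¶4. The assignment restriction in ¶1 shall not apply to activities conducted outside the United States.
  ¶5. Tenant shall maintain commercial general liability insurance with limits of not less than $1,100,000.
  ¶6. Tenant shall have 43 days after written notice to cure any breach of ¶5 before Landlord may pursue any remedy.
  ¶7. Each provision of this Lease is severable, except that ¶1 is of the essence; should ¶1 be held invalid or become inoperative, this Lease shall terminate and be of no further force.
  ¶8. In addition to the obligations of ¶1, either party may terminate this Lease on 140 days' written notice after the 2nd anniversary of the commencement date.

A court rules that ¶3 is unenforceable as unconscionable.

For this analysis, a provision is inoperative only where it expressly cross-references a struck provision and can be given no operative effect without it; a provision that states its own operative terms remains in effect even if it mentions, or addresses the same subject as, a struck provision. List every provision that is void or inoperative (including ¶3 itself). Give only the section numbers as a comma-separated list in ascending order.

3

¶3 is struck. No other provision's operative terms depend on ¶3. ¶7 makes ¶1 an essential term, but ¶1 is unaffected, so the severability proviso in ¶7 preserves the remaining provisions. ¶1, ¶2, ¶4, ¶5, ¶6, ¶7, and ¶8 remain in effect.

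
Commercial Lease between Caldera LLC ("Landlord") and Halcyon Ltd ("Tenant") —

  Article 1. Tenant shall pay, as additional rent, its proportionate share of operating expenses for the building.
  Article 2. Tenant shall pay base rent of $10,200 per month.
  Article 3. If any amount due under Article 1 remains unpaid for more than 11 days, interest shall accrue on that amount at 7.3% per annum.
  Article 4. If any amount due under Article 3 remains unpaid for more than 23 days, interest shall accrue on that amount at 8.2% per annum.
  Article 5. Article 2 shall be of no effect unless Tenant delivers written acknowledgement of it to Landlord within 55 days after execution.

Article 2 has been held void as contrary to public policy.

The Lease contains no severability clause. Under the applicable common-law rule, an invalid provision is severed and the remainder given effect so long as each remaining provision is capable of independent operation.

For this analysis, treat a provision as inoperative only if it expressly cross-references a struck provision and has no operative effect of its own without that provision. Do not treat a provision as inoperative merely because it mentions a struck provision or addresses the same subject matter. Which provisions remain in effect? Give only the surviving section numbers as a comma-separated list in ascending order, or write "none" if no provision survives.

Article 2 is struck. The only function of Article 5 is the acknowledgement condition for Article 2, so it cannot stand once Article 2 is removed. With no severability clause, the stated default rule severs what cannot stand and enforces each remaining provision that can operate on its own. Article 1, Article 3, and Article 4 remain in effect.

1, 3, 4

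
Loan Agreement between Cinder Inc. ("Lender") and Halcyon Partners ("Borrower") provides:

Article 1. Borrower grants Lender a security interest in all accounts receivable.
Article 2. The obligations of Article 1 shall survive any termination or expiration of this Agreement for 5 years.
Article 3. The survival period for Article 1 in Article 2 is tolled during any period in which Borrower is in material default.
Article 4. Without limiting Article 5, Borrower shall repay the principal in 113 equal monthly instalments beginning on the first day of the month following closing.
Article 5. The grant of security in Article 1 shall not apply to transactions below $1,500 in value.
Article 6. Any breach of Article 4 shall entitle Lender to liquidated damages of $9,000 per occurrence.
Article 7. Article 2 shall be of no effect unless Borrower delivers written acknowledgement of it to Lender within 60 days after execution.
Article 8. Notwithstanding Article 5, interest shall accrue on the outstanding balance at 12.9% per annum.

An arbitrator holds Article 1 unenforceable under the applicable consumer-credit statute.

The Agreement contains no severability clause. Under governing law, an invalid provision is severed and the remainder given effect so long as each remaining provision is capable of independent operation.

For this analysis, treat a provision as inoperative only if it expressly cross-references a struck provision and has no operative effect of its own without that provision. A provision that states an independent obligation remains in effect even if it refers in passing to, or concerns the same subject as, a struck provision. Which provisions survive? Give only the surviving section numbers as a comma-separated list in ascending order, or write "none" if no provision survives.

Article 1 is struck. The only function of Article 2 is the survival period for Article 1, so it cannot stand once Article 1 is removed. Article 5 operates only by reference to Article 1, so it falls with Article 1. The whole of Article 3 is the tolling of the survival period for Article 1, defined by reference to Article 2, so Article 3 cannot stand once Article 2 is removed. The only function of Article 7 is the acknowledgement condition for Article 2, so it cannot stand once Article 2 is removed. Article 8 mentions Article 5 but its own obligation stands independently of Article 5, so Article 8 is not affected. Although Article 4 refers to Article 5, its operative terms do not depend on Article 5, so it remains in effect. With no severability clause, the stated default rule severs what cannot stand and enforces each remaining provision that can operate on its own. The provisions still in force are Article 4, Article 6, and Article 8.

4, 6, 8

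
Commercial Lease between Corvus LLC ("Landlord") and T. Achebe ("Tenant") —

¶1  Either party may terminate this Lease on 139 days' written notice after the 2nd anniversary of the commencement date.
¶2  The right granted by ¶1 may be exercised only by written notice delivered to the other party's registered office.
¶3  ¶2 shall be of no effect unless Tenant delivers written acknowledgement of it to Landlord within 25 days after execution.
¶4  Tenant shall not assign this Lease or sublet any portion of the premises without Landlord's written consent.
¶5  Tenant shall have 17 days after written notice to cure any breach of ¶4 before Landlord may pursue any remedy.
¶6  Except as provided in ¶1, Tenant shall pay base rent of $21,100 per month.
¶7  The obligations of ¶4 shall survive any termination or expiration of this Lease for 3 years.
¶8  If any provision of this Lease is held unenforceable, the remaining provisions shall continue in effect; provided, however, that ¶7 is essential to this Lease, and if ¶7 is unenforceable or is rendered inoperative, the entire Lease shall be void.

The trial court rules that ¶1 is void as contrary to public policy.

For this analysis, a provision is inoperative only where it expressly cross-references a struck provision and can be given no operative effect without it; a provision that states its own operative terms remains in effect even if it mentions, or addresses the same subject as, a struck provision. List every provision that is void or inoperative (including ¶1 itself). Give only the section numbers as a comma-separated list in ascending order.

1, 2, 3

¶1 is struck. ¶2 operates only by reference to ¶1, so it falls with ¶1. ¶3 operates only by reference to ¶2, so it falls with ¶2. Although ¶6 refers to ¶1, its operative terms do not depend on ¶1, so it remains in effect. ¶8 makes ¶7 an essential term, but ¶7 is unaffected, so the severability proviso in ¶8 preserves the remaining provisions. That leaves ¶4, ¶5, ¶6, ¶7, and ¶8 in effect.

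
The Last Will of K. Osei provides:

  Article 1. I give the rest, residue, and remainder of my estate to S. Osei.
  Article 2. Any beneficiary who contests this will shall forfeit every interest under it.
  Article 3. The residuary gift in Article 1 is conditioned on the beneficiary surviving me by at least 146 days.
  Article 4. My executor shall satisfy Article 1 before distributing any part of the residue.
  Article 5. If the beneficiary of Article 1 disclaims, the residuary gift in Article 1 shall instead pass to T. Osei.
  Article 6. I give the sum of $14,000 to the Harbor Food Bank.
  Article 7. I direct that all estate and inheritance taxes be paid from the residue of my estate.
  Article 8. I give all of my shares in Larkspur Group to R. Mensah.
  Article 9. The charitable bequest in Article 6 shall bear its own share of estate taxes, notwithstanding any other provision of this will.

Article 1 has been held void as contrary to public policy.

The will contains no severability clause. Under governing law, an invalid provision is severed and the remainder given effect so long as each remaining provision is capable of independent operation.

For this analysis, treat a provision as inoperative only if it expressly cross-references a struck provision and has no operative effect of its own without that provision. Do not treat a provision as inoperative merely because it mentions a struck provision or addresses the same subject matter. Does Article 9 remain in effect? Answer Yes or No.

Yes

Article 1 is struck. Article 3 operates only by reference to Article 1, so it falls with Article 1. Article 4 merely fixes the priority direction for Article 1; with Article 1 gone it has nothing to operate on and falls away. Article 5 operates only by reference to Article 1, so it falls with Article 1. With no severability clause, the stated default rule severs what cannot stand and enforces each remaining provision that can operate on its own. That leaves Article 2, Article 6, Article 7, Article 8, and Article 9 in effect. Article 9 is among the surviving provisions, so the answer is yes.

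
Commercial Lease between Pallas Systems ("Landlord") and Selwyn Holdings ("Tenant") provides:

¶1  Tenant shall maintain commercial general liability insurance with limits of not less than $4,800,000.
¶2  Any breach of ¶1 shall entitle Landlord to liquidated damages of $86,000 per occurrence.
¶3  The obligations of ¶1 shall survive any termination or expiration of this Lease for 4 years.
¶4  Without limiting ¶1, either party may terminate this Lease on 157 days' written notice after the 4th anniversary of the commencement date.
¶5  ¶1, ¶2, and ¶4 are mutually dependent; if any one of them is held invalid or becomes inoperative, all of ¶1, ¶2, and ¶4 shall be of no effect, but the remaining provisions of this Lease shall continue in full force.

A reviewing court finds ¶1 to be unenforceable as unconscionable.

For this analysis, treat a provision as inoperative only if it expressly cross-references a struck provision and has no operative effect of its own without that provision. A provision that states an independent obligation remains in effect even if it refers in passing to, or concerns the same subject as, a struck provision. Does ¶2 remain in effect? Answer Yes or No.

No

¶1 is struck. ¶2 has no operative effect of its own apart from ¶1 and is therefore inoperative. ¶3 merely fixes the survival period for ¶1; with ¶1 gone it has nothing to operate on and falls away. ¶5 declares ¶1, ¶2, and ¶4 mutually dependent; since one of them has fallen, all of them are of no effect. That brings down ¶4 as well. The remainder continues in force under ¶5. Only ¶5 remains in effect. ¶2 is among the inoperative provisions, so the answer is no.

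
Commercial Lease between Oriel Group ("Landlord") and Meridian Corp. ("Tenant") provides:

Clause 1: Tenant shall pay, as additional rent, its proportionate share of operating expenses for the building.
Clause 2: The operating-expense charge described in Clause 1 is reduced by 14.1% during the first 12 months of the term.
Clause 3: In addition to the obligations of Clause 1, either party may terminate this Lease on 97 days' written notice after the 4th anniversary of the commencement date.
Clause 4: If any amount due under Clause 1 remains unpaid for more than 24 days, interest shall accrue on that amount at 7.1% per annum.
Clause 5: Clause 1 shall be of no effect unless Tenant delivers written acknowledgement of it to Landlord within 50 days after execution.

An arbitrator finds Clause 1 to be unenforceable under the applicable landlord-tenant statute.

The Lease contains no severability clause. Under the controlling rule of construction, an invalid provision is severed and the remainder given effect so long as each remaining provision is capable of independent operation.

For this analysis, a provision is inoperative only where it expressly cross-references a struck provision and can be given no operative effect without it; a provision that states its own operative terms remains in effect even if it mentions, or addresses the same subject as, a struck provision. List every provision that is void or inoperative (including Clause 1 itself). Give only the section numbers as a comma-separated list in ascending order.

Clause 1 is struck. The whole of Clause 2 is the introductory reduction to the operating-expense charge, defined by reference to Clause 1, so Clause 2 cannot stand once Clause 1 is removed. Clause 4 does nothing except set the default interest on the operating-expense charge by reference to Clause 1; with Clause 1 gone it has no independent effect and is inoperative. Clause 5 merely fixes the acknowledgement condition for Clause 1; with Clause 1 gone it has nothing to operate on and falls away. Clause 3 mentions Clause 1 but its own obligation stands independently of Clause 1, so Clause 3 is not affected. Under the stated default rule, only provisions that cannot operate independently fall away; the rest are enforced. Only Clause 3 remains in effect.

1, 2, 4, 5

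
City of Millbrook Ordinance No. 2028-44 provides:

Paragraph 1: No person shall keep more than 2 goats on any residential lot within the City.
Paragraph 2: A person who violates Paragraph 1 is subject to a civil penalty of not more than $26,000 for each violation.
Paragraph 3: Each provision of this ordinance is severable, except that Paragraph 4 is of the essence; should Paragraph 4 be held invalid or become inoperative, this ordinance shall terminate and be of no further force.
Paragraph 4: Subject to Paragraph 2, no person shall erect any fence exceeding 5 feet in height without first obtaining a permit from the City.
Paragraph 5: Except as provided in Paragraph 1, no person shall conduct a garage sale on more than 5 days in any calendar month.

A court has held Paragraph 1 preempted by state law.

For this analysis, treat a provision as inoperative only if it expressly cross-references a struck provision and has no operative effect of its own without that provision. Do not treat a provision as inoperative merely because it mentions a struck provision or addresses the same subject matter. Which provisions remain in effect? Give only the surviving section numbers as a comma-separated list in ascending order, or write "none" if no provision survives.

3, 4, 5

Paragraph 1 is struck. Paragraph 2 has no operative effect of its own apart from Paragraph 1 and is therefore inoperative. Paragraph 5 mentions Paragraph 1 but its own obligation stands independently of Paragraph 1, so Paragraph 5 is not affected. Although Paragraph 4 refers to Paragraph 2, its operative terms do not depend on Paragraph 2, so it remains in effect. Paragraph 3 makes Paragraph 4 an essential term, but Paragraph 4 is unaffected, so the severability proviso in Paragraph 3 preserves the remaining provisions. That leaves Paragraph 3, Paragraph 4, and Paragraph 5 in effect.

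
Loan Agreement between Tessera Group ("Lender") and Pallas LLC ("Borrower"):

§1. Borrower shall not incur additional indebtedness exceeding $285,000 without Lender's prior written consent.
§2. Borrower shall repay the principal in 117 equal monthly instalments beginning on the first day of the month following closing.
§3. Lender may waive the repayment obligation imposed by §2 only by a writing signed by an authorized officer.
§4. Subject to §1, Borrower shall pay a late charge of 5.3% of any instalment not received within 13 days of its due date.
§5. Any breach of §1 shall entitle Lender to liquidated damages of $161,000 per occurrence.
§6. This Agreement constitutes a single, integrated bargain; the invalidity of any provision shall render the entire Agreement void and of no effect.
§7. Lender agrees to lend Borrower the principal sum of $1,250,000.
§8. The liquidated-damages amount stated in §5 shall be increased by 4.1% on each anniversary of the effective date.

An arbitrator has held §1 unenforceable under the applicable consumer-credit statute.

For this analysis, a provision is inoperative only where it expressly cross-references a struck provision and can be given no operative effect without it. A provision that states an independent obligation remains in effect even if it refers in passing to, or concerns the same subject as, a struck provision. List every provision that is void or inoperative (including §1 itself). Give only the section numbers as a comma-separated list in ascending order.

§1 is struck. §5 has no operative effect of its own apart from §1 and is therefore inoperative. §8 operates only by reference to §5, so it falls with §5. §6 provides that the Agreement is not severable, so the invalidity of any one provision voids the entire Agreement. No provision of the Agreement survives.

1, 2, 3, 4, 5, 6, 7, 8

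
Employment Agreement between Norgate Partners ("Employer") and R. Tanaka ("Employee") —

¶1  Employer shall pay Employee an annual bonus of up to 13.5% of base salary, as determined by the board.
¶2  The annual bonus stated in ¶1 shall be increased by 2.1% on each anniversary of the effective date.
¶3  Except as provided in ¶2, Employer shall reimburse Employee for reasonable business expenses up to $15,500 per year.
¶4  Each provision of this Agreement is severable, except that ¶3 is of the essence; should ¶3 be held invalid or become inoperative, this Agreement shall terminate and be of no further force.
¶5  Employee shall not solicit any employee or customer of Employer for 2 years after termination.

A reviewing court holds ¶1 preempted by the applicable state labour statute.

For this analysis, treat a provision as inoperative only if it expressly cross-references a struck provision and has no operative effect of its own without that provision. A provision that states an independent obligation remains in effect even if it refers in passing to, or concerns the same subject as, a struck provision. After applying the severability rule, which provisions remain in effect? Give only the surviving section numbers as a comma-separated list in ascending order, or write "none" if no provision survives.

3, 4, 5

¶1 is struck. ¶2 has no operative effect of its own apart from ¶1 and is therefore inoperative. ¶3 mentions ¶2 but its own obligation stands independently of ¶2, so ¶3 is not affected. ¶4 makes ¶3 an essential term, but ¶3 is unaffected, so the severability proviso in ¶4 preserves the remaining provisions. ¶3, ¶4, and ¶5 remain in effect.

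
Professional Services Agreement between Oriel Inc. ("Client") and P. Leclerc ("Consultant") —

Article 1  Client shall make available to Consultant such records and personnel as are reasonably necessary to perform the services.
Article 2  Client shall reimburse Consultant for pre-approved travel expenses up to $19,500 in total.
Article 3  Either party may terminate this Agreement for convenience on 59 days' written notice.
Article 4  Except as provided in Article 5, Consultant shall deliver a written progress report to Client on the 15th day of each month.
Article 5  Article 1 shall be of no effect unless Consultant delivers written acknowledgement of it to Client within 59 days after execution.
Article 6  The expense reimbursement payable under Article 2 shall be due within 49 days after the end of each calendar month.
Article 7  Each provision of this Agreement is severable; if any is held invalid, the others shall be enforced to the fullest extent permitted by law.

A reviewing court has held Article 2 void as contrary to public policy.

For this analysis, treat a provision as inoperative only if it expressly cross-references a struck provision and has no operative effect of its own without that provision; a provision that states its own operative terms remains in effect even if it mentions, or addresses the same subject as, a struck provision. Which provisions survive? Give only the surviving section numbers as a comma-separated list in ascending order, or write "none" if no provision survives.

1, 3, 4, 5, 7

Article 2 is struck. The whole of Article 6 is the payment deadline for the expense reimbursement, defined by reference to Article 2, so Article 6 cannot stand once Article 2 is removed. Under the severability clause in Article 7, the remaining provisions continue in force. The provisions still in force are Article 1, Article 3, Article 4, Article 5, and Article 7.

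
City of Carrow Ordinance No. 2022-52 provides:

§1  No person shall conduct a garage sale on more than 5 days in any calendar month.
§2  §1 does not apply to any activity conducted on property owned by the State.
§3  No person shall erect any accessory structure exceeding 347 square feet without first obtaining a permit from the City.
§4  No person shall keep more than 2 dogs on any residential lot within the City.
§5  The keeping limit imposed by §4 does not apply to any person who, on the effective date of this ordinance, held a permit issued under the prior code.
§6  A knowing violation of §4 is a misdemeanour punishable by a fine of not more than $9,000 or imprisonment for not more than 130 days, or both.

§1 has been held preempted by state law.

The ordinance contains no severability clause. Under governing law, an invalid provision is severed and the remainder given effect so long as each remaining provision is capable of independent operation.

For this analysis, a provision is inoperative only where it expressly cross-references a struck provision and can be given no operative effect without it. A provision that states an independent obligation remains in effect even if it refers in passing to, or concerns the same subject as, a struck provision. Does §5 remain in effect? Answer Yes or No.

Yes

§1 is struck. The only function of §2 is the public-property exemption from §1, so it cannot stand once §1 is removed. With no severability clause, the stated default rule severs what cannot stand and enforces each remaining provision that can operate on its own. That leaves §3, §4, §5, and §6 in effect. §5 is among the surviving provisions, so the answer is yes.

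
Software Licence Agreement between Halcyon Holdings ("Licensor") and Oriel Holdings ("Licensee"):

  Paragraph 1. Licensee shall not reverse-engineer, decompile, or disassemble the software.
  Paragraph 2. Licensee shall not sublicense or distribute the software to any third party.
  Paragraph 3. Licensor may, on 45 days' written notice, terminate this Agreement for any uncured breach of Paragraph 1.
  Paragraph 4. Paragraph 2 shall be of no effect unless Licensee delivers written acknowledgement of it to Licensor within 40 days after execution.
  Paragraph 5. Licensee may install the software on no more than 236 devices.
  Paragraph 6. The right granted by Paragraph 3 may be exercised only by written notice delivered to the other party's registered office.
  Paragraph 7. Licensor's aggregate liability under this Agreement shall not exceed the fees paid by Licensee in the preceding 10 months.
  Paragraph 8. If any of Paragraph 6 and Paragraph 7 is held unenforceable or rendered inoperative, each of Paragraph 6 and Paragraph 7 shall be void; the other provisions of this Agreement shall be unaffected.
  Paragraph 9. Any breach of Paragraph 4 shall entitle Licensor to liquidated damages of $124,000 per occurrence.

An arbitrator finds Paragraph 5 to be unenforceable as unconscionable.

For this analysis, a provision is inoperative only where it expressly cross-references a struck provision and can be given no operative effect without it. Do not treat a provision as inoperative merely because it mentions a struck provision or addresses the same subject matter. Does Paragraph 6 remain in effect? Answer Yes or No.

Yes

Paragraph 5 is struck. Nothing else in the Agreement is defined by reference to Paragraph 5. Paragraph 8 ties Paragraph 6 and Paragraph 7 together, but none of those is affected here; the remaining provisions continue in force under Paragraph 8. The provisions still in force are Paragraph 1, Paragraph 2, Paragraph 3, Paragraph 4, Paragraph 6, Paragraph 7, Paragraph 8, and Paragraph 9. Paragraph 6 is among the surviving provisions, so the answer is yes.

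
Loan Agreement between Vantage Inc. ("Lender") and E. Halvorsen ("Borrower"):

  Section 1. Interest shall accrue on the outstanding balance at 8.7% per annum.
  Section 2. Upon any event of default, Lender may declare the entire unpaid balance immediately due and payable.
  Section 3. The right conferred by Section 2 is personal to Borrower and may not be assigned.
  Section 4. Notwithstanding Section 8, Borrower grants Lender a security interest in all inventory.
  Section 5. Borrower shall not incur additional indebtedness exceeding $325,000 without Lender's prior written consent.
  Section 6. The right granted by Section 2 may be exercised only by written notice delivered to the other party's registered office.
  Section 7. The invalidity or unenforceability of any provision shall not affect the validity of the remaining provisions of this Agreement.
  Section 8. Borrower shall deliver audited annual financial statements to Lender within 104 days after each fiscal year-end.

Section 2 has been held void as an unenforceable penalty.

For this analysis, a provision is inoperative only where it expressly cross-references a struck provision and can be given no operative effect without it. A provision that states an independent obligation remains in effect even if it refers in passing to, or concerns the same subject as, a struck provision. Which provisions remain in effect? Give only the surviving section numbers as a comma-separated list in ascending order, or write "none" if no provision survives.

Section 2 is struck. Section 3 merely fixes the non-assignment of Section 2; with Section 2 gone it has nothing to operate on and falls away. Section 6 merely fixes the notice requirement for Section 2; with Section 2 gone it has nothing to operate on and falls away. Section 7 is a severability clause and preserves every provision that can still be given independent effect. The provisions still in force are Section 1, Section 4, Section 5, Section 7, and Section 8.

1, 4, 5, 7, 8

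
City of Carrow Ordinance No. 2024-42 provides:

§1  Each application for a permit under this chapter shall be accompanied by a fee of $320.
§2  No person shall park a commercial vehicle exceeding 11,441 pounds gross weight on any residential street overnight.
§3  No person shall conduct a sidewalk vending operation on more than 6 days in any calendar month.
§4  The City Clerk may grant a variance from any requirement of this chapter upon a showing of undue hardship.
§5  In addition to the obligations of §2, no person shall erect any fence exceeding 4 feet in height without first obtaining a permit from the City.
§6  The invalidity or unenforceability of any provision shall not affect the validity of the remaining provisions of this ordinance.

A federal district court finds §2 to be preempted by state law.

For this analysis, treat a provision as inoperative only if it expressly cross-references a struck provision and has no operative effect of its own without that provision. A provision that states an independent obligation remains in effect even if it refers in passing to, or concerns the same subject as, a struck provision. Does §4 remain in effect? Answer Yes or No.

Yes

§2 is struck. §5 mentions §2 but its own obligation stands independently of §2, so §5 is not affected. Nothing else in the ordinance is defined by reference to §2. §6 is a severability clause and preserves every provision that can still be given independent effect. That leaves §1, §3, §4, §5, and §6 in effect. §4 is among the surviving provisions, so the answer is yes.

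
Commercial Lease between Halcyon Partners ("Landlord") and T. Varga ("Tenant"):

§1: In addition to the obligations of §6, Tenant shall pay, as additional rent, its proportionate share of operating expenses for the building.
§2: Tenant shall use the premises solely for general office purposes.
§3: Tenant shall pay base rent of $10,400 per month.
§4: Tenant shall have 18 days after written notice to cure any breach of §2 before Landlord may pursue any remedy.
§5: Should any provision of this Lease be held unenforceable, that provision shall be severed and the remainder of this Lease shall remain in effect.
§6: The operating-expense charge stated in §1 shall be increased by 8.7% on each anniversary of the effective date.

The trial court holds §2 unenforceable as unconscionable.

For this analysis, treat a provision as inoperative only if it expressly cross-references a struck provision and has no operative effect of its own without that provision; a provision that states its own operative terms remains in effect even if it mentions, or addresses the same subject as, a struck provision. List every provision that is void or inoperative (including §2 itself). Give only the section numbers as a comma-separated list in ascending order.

2, 4

§2 is struck. The only function of §4 is the cure period for breach of §2, so it cannot stand once §2 is removed. §5 is a severability clause and preserves every provision that can still be given independent effect. The provisions still in force are §1, §3, §5, and §6.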